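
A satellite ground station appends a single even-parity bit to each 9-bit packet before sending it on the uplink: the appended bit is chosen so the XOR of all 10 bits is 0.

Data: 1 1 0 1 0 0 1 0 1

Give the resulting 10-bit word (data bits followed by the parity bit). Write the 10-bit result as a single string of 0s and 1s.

XOR of the 9 data bits: 1⊕1⊕0⊕1⊕0⊕0⊕1⊕0⊕1 = 1
Parity bit = 1 (so all 10 bits XOR to 0).

1101001011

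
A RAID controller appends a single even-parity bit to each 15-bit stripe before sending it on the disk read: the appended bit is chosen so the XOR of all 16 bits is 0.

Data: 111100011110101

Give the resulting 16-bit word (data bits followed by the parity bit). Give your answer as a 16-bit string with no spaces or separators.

XOR of the 15 data bits: 1⊕1⊕1⊕1⊕0⊕0⊕0⊕1⊕1⊕1⊕1⊕0⊕1⊕0⊕1 = 0
Parity bit = 0 (so all 16 bits XOR to 0).

1111000111101010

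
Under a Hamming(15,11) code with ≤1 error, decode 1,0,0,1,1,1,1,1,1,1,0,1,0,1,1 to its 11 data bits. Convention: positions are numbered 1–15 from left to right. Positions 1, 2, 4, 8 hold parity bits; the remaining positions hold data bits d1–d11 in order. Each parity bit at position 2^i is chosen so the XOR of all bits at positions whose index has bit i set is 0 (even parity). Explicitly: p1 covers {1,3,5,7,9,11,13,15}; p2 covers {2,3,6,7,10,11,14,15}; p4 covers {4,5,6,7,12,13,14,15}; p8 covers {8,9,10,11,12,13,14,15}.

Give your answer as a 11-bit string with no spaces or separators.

01101101011

s1 (pos 1,3,5,7,9,11,13,15): 1⊕0⊕1⊕1⊕1⊕0⊕0⊕1 = 1
s2 (pos 2,3,6,7,10,11,14,15): 0⊕0⊕1⊕1⊕1⊕0⊕1⊕1 = 1
s4 (pos 4,5,6,7,12,13,14,15): 1⊕1⊕1⊕1⊕1⊕0⊕1⊕1 = 1
s8 (pos 8,9,10,11,12,13,14,15): 1⊕1⊕1⊕0⊕1⊕0⊕1⊕1 = 0
Syndrome s8…s1 = 0111 → error at position 7.
Flip position 7: 100111111101011 → 100111011101011
Read data bits from positions 3,5,6,7,9,10,11,12,13,14,15: 01101101011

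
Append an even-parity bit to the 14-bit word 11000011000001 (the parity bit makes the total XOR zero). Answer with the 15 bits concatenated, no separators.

XOR of the 14 data bits: 1⊕1⊕0⊕0⊕0⊕0⊕1⊕1⊕0⊕0⊕0⊕0⊕0⊕1 = 1
Parity bit = 1 (so all 15 bits XOR to 0).

110000110000011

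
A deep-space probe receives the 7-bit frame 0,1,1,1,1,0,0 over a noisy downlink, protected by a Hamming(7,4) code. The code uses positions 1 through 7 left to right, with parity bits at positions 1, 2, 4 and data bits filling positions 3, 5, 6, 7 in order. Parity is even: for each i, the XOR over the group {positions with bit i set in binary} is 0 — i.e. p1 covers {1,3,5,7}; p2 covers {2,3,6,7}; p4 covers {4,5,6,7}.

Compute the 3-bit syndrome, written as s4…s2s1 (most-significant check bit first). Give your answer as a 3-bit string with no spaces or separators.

s1 (pos 1,3,5,7): 0⊕1⊕1⊕0 = 0
s2 (pos 2,3,6,7): 1⊕1⊕0⊕0 = 0
s4 (pos 4,5,6,7): 1⊕1⊕0⊕0 = 0
Syndrome s4…s1 = 000 → no error.

000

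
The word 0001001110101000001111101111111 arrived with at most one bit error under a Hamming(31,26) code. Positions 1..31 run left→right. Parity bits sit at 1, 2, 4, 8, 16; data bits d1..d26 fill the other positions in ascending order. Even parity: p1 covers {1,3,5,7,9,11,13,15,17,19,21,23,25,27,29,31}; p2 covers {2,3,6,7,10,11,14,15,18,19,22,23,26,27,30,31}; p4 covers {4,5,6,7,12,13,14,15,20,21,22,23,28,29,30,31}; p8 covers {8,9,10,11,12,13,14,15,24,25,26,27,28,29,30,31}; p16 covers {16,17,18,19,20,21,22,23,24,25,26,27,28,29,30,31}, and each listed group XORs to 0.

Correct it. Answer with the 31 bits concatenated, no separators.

s1 (pos 1,3,5,7,9,11,13,15,17,19,21,23,25,27,29,31): 0⊕0⊕0⊕1⊕1⊕1⊕1⊕0⊕0⊕1⊕1⊕1⊕1⊕1⊕1⊕1 = 1
s2 (pos 2,3,6,7,10,11,14,15,18,19,22,23,26,27,30,31): 0⊕0⊕0⊕1⊕0⊕1⊕0⊕0⊕0⊕1⊕1⊕1⊕1⊕1⊕1⊕1 = 1
s4 (pos 4,5,6,7,12,13,14,15,20,21,22,23,28,29,30,31): 1⊕0⊕0⊕1⊕0⊕1⊕0⊕0⊕1⊕1⊕1⊕1⊕1⊕1⊕1⊕1 = 1
s8 (pos 8,9,10,11,12,13,14,15,24,25,26,27,28,29,30,31): 1⊕1⊕0⊕1⊕0⊕1⊕0⊕0⊕0⊕1⊕1⊕1⊕1⊕1⊕1⊕1 = 1
s16 (pos 16,17,18,19,20,21,22,23,24,25,26,27,28,29,30,31): 0⊕0⊕0⊕1⊕1⊕1⊕1⊕1⊕0⊕1⊕1⊕1⊕1⊕1⊕1⊕1 = 0
Syndrome s16…s1 = 01111 → error at position 15.
Flip position 15: 0001001110101000001111101111111 → 0001001110101010001111101111111

0001001110101010001111101111111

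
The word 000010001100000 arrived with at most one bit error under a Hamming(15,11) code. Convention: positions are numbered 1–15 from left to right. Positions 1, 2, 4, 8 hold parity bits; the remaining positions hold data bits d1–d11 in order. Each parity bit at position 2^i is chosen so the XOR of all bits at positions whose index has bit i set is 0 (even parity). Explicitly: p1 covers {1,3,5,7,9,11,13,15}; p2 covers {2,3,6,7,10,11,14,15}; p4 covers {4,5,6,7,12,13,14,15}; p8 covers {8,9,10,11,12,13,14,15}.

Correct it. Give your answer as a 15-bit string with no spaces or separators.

s1 (pos 1,3,5,7,9,11,13,15): 0⊕0⊕1⊕0⊕1⊕0⊕0⊕0 = 0
s2 (pos 2,3,6,7,10,11,14,15): 0⊕0⊕0⊕0⊕1⊕0⊕0⊕0 = 1
s4 (pos 4,5,6,7,12,13,14,15): 0⊕1⊕0⊕0⊕0⊕0⊕0⊕0 = 1
s8 (pos 8,9,10,11,12,13,14,15): 0⊕1⊕1⊕0⊕0⊕0⊕0⊕0 = 0
Syndrome s8…s1 = 0110 → error at position 6.
Flip position 6: 000010001100000 → 000011001100000

000011001100000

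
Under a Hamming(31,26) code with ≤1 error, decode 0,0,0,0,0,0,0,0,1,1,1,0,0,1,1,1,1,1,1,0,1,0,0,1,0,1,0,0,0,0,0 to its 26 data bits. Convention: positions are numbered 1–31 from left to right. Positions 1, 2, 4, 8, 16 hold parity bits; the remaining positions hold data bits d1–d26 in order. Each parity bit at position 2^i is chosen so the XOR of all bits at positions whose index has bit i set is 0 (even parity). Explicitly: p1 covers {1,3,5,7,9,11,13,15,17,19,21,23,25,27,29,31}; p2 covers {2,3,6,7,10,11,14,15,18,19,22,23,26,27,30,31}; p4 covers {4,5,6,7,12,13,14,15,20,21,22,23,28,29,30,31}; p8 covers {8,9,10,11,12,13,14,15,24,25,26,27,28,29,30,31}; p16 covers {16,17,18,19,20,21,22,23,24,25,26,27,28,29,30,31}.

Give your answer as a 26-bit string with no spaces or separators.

00001110011111010010100010

s1 (pos 1,3,5,7,9,11,13,15,17,19,21,23,25,27,29,31): 0⊕0⊕0⊕0⊕1⊕1⊕0⊕1⊕1⊕1⊕1⊕0⊕0⊕0⊕0⊕0 = 0
s2 (pos 2,3,6,7,10,11,14,15,18,19,22,23,26,27,30,31): 0⊕0⊕0⊕0⊕1⊕1⊕1⊕1⊕1⊕1⊕0⊕0⊕1⊕0⊕0⊕0 = 1
s4 (pos 4,5,6,7,12,13,14,15,20,21,22,23,28,29,30,31): 0⊕0⊕0⊕0⊕0⊕0⊕1⊕1⊕0⊕1⊕0⊕0⊕0⊕0⊕0⊕0 = 1
s8 (pos 8,9,10,11,12,13,14,15,24,25,26,27,28,29,30,31): 0⊕1⊕1⊕1⊕0⊕0⊕1⊕1⊕1⊕0⊕1⊕0⊕0⊕0⊕0⊕0 = 1
s16 (pos 16,17,18,19,20,21,22,23,24,25,26,27,28,29,30,31): 1⊕1⊕1⊕1⊕0⊕1⊕0⊕0⊕1⊕0⊕1⊕0⊕0⊕0⊕0⊕0 = 1
Syndrome s16…s1 = 11110 → error at position 30.
Flip position 30: 0000000011100111111010010100000 → 0000000011100111111010010100010
Read data bits from positions 3,5,6,7,9,10,11,12,13,14,15,17,18,19,20,21,22,23,24,25,26,27,28,29,30,31: 00001110011111010010100010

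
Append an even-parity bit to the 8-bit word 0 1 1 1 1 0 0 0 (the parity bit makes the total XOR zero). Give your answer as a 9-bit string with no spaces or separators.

011110000

XOR of the 8 data bits: 0⊕1⊕1⊕1⊕1⊕0⊕0⊕0 = 0
Parity bit = 0 (so all 9 bits XOR to 0).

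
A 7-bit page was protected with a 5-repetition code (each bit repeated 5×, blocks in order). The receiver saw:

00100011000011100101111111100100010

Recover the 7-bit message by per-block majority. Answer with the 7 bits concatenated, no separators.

Block 1 (00100): 1 one → 0
Block 2 (01100): 2 ones → 0
Block 3 (00111): 3 ones → 1
Block 4 (00101): 2 ones → 0
Block 5 (11111): 5 ones → 1
Block 6 (11001): 3 ones → 1
Block 7 (00010): 1 one → 0

0010110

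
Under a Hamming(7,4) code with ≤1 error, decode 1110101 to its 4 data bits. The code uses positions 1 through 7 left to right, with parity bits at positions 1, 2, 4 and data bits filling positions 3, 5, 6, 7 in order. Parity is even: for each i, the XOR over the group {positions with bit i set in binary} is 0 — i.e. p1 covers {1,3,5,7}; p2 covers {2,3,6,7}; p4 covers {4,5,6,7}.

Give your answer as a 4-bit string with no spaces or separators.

1101

s1 (pos 1,3,5,7): 1⊕1⊕1⊕1 = 0
s2 (pos 2,3,6,7): 1⊕1⊕0⊕1 = 1
s4 (pos 4,5,6,7): 0⊕1⊕0⊕1 = 0
Syndrome s4…s1 = 010 → error at position 2.
Flip position 2: 1110101 → 1010101
Read data bits from positions 3,5,6,7: 1101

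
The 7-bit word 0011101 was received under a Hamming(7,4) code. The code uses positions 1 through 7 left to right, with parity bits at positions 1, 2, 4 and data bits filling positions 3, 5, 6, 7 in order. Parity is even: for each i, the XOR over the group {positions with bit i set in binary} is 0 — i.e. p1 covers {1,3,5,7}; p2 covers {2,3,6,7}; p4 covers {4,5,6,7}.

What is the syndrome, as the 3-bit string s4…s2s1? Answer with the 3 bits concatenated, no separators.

101

s1 (pos 1,3,5,7): 0⊕1⊕1⊕1 = 1
s2 (pos 2,3,6,7): 0⊕1⊕0⊕1 = 0
s4 (pos 4,5,6,7): 1⊕1⊕0⊕1 = 1
Syndrome s4…s1 = 101 → error at position 5.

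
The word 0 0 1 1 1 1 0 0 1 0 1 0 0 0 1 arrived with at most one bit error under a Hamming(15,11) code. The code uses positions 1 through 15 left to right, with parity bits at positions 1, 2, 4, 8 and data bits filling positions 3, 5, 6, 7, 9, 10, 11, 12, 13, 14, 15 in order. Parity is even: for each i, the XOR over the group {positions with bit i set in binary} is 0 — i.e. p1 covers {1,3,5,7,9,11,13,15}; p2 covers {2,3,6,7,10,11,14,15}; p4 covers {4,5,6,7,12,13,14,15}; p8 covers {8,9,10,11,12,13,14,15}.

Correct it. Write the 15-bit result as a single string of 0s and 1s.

s1 (pos 1,3,5,7,9,11,13,15): 0⊕1⊕1⊕0⊕1⊕1⊕0⊕1 = 1
s2 (pos 2,3,6,7,10,11,14,15): 0⊕1⊕1⊕0⊕0⊕1⊕0⊕1 = 0
s4 (pos 4,5,6,7,12,13,14,15): 1⊕1⊕1⊕0⊕0⊕0⊕0⊕1 = 0
s8 (pos 8,9,10,11,12,13,14,15): 0⊕1⊕0⊕1⊕0⊕0⊕0⊕1 = 1
Syndrome s8…s1 = 1001 → error at position 9.
Flip position 9: 001111001010001 → 001111000010001

001111000010001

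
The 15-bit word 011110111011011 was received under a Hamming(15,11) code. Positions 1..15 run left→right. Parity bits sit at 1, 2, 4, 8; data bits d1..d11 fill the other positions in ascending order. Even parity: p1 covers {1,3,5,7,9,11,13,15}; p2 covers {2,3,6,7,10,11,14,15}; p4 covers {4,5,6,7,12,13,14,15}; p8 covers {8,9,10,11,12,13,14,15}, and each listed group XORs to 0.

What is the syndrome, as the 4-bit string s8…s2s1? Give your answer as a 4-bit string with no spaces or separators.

s1 (pos 1,3,5,7,9,11,13,15): 0⊕1⊕1⊕1⊕1⊕1⊕0⊕1 = 0
s2 (pos 2,3,6,7,10,11,14,15): 1⊕1⊕0⊕1⊕0⊕1⊕1⊕1 = 0
s4 (pos 4,5,6,7,12,13,14,15): 1⊕1⊕0⊕1⊕1⊕0⊕1⊕1 = 0
s8 (pos 8,9,10,11,12,13,14,15): 1⊕1⊕0⊕1⊕1⊕0⊕1⊕1 = 0
Syndrome s8…s1 = 0000 → no error.

0000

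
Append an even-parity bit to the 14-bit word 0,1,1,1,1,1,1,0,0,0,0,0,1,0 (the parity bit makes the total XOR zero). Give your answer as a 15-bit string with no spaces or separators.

XOR of the 14 data bits: 0⊕1⊕1⊕1⊕1⊕1⊕1⊕0⊕0⊕0⊕0⊕0⊕1⊕0 = 1
Parity bit = 1 (so all 15 bits XOR to 0).

011111100000101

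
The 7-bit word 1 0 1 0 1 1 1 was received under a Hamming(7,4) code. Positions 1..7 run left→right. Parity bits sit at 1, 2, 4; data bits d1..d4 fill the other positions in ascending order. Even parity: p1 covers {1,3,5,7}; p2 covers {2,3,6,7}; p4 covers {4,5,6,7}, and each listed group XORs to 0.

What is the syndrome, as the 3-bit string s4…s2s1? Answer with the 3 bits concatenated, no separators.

110

s1 (pos 1,3,5,7): 1⊕1⊕1⊕1 = 0
s2 (pos 2,3,6,7): 0⊕1⊕1⊕1 = 1
s4 (pos 4,5,6,7): 0⊕1⊕1⊕1 = 1
Syndrome s4…s1 = 110 → error at position 6.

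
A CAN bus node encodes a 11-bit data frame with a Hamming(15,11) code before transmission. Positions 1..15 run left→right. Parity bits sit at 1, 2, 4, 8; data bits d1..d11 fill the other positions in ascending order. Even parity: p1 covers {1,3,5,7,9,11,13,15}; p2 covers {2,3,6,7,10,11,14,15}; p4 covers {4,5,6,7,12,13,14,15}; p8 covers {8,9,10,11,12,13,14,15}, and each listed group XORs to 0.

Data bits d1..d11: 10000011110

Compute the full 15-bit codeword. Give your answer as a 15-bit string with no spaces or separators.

Place data at non-parity positions: p1 p2 1 p4 0 0 0 p8 0 0 1 1 1 1 0
p1 (pos 1,3,5,7,9,11,13,15): XOR of data positions = 1⊕0⊕0⊕0⊕1⊕1⊕0 = 1
p2 (pos 2,3,6,7,10,11,14,15): XOR of data positions = 1⊕0⊕0⊕0⊕1⊕1⊕0 = 1
p4 (pos 4,5,6,7,12,13,14,15): XOR of data positions = 0⊕0⊕0⊕1⊕1⊕1⊕0 = 1
p8 (pos 8,9,10,11,12,13,14,15): XOR of data positions = 0⊕0⊕1⊕1⊕1⊕1⊕0 = 0
Codeword: 111100000011110

111100000011110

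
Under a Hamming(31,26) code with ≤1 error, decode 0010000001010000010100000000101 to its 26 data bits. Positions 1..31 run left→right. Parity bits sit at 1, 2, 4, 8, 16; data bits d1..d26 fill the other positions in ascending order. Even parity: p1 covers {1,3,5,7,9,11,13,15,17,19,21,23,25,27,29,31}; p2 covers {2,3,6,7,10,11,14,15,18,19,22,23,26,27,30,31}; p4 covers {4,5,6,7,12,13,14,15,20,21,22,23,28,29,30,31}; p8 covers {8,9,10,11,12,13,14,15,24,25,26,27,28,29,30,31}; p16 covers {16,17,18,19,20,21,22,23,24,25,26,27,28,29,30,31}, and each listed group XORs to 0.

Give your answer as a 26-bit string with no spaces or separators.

s1 (pos 1,3,5,7,9,11,13,15,17,19,21,23,25,27,29,31): 0⊕1⊕0⊕0⊕0⊕0⊕0⊕0⊕0⊕0⊕0⊕0⊕0⊕0⊕1⊕1 = 1
s2 (pos 2,3,6,7,10,11,14,15,18,19,22,23,26,27,30,31): 0⊕1⊕0⊕0⊕1⊕0⊕0⊕0⊕1⊕0⊕0⊕0⊕0⊕0⊕0⊕1 = 0
s4 (pos 4,5,6,7,12,13,14,15,20,21,22,23,28,29,30,31): 0⊕0⊕0⊕0⊕1⊕0⊕0⊕0⊕1⊕0⊕0⊕0⊕0⊕1⊕0⊕1 = 0
s8 (pos 8,9,10,11,12,13,14,15,24,25,26,27,28,29,30,31): 0⊕0⊕1⊕0⊕1⊕0⊕0⊕0⊕0⊕0⊕0⊕0⊕0⊕1⊕0⊕1 = 0
s16 (pos 16,17,18,19,20,21,22,23,24,25,26,27,28,29,30,31): 0⊕0⊕1⊕0⊕1⊕0⊕0⊕0⊕0⊕0⊕0⊕0⊕0⊕1⊕0⊕1 = 0
Syndrome s16…s1 = 00001 → error at position 1.
Flip position 1: 0010000001010000010100000000101 → 1010000001010000010100000000101
Read data bits from positions 3,5,6,7,9,10,11,12,13,14,15,17,18,19,20,21,22,23,24,25,26,27,28,29,30,31: 10000101000010100000000101

10000101000010100000000101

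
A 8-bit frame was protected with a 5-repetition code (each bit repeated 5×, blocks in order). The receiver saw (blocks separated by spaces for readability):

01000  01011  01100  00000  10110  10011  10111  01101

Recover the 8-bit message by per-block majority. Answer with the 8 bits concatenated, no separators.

01001111

Block 1 (01000): 1 one → 0
Block 2 (01011): 3 ones → 1
Block 3 (01100): 2 ones → 0
Block 4 (00000): 0 ones → 0
Block 5 (10110): 3 ones → 1
Block 6 (10011): 3 ones → 1
Block 7 (10111): 4 ones → 1
Block 8 (01101): 3 ones → 1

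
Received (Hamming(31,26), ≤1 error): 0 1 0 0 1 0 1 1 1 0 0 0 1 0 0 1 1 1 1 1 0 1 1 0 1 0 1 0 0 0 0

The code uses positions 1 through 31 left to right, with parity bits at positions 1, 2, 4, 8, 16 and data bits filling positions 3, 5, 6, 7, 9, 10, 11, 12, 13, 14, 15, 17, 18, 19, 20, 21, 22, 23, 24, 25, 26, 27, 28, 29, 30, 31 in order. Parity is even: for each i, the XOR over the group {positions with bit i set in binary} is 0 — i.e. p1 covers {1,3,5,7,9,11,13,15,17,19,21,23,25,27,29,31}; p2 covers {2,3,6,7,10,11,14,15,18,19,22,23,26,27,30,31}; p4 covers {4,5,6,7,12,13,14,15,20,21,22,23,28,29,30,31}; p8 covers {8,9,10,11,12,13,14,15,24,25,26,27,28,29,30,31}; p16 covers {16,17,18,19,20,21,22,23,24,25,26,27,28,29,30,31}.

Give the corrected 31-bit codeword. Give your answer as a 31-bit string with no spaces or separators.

0100101110001001111101101000000

s1 (pos 1,3,5,7,9,11,13,15,17,19,21,23,25,27,29,31): 0⊕0⊕1⊕1⊕1⊕0⊕1⊕0⊕1⊕1⊕0⊕1⊕1⊕1⊕0⊕0 = 1
s2 (pos 2,3,6,7,10,11,14,15,18,19,22,23,26,27,30,31): 1⊕0⊕0⊕1⊕0⊕0⊕0⊕0⊕1⊕1⊕1⊕1⊕0⊕1⊕0⊕0 = 1
s4 (pos 4,5,6,7,12,13,14,15,20,21,22,23,28,29,30,31): 0⊕1⊕0⊕1⊕0⊕1⊕0⊕0⊕1⊕0⊕1⊕1⊕0⊕0⊕0⊕0 = 0
s8 (pos 8,9,10,11,12,13,14,15,24,25,26,27,28,29,30,31): 1⊕1⊕0⊕0⊕0⊕1⊕0⊕0⊕0⊕1⊕0⊕1⊕0⊕0⊕0⊕0 = 1
s16 (pos 16,17,18,19,20,21,22,23,24,25,26,27,28,29,30,31): 1⊕1⊕1⊕1⊕1⊕0⊕1⊕1⊕0⊕1⊕0⊕1⊕0⊕0⊕0⊕0 = 1
Syndrome s16…s1 = 11011 → error at position 27.
Flip position 27: 0100101110001001111101101010000 → 0100101110001001111101101000000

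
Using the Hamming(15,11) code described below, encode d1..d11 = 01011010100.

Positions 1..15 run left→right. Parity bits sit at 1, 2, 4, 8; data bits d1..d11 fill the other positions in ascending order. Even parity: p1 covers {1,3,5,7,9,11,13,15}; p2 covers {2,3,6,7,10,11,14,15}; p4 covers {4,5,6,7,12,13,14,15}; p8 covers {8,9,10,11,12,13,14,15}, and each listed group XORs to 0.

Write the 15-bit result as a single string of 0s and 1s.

100110111010100

Place data at non-parity positions: p1 p2 0 p4 1 0 1 p8 1 0 1 0 1 0 0
p1 (pos 1,3,5,7,9,11,13,15): XOR of data positions = 0⊕1⊕1⊕1⊕1⊕1⊕0 = 1
p2 (pos 2,3,6,7,10,11,14,15): XOR of data positions = 0⊕0⊕1⊕0⊕1⊕0⊕0 = 0
p4 (pos 4,5,6,7,12,13,14,15): XOR of data positions = 1⊕0⊕1⊕0⊕1⊕0⊕0 = 1
p8 (pos 8,9,10,11,12,13,14,15): XOR of data positions = 1⊕0⊕1⊕0⊕1⊕0⊕0 = 1
Codeword: 100110111010100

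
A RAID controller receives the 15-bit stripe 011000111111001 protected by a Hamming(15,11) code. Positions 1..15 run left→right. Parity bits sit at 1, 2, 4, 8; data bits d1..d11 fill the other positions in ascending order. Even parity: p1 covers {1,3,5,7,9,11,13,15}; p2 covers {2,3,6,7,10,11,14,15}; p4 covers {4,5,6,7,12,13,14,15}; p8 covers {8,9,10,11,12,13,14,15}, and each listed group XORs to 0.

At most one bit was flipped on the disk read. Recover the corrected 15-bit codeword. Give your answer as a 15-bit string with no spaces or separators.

011010111111001

s1 (pos 1,3,5,7,9,11,13,15): 0⊕1⊕0⊕1⊕1⊕1⊕0⊕1 = 1
s2 (pos 2,3,6,7,10,11,14,15): 1⊕1⊕0⊕1⊕1⊕1⊕0⊕1 = 0
s4 (pos 4,5,6,7,12,13,14,15): 0⊕0⊕0⊕1⊕1⊕0⊕0⊕1 = 1
s8 (pos 8,9,10,11,12,13,14,15): 1⊕1⊕1⊕1⊕1⊕0⊕0⊕1 = 0
Syndrome s8…s1 = 0101 → error at position 5.
Flip position 5: 011000111111001 → 011010111111001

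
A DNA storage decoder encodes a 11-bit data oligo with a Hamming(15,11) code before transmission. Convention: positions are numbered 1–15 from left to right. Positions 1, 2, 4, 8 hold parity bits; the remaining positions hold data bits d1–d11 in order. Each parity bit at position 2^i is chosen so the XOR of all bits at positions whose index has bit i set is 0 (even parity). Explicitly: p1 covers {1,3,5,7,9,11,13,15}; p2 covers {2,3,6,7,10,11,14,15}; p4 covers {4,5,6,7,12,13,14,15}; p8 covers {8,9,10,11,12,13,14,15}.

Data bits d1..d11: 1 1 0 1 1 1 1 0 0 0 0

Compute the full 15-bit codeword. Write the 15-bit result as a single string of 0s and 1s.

101010111110000

Place data at non-parity positions: p1 p2 1 p4 1 0 1 p8 1 1 1 0 0 0 0
p1 (pos 1,3,5,7,9,11,13,15): XOR of data positions = 1⊕1⊕1⊕1⊕1⊕0⊕0 = 1
p2 (pos 2,3,6,7,10,11,14,15): XOR of data positions = 1⊕0⊕1⊕1⊕1⊕0⊕0 = 0
p4 (pos 4,5,6,7,12,13,14,15): XOR of data positions = 1⊕0⊕1⊕0⊕0⊕0⊕0 = 0
p8 (pos 8,9,10,11,12,13,14,15): XOR of data positions = 1⊕1⊕1⊕0⊕0⊕0⊕0 = 1
Codeword: 101010111110000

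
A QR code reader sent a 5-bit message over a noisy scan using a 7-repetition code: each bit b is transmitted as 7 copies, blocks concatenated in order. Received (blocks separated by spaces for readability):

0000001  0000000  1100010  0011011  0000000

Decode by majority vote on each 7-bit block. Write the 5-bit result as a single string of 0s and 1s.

Block 1 (0000001): 1 one → 0
Block 2 (0000000): 0 ones → 0
Block 3 (1100010): 3 ones → 0
Block 4 (0011011): 4 ones → 1
Block 5 (0000000): 0 ones → 0

00010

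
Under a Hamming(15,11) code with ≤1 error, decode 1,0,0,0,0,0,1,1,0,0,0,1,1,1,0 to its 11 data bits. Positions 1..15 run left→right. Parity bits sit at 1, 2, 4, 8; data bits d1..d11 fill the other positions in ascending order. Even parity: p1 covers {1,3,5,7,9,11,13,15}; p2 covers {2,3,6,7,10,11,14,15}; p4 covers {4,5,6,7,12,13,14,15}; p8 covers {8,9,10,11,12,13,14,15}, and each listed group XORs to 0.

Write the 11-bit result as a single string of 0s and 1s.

s1 (pos 1,3,5,7,9,11,13,15): 1⊕0⊕0⊕1⊕0⊕0⊕1⊕0 = 1
s2 (pos 2,3,6,7,10,11,14,15): 0⊕0⊕0⊕1⊕0⊕0⊕1⊕0 = 0
s4 (pos 4,5,6,7,12,13,14,15): 0⊕0⊕0⊕1⊕1⊕1⊕1⊕0 = 0
s8 (pos 8,9,10,11,12,13,14,15): 1⊕0⊕0⊕0⊕1⊕1⊕1⊕0 = 0
Syndrome s8…s1 = 0001 → error at position 1.
Flip position 1: 100000110001110 → 000000110001110
Read data bits from positions 3,5,6,7,9,10,11,12,13,14,15: 00010001110

00010001110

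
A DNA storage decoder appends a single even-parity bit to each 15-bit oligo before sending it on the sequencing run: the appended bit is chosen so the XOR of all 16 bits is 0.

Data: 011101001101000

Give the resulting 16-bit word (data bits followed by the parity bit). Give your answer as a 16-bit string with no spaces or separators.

0111010011010001

XOR of the 15 data bits: 0⊕1⊕1⊕1⊕0⊕1⊕0⊕0⊕1⊕1⊕0⊕1⊕0⊕0⊕0 = 1
Parity bit = 1 (so all 16 bits XOR to 0).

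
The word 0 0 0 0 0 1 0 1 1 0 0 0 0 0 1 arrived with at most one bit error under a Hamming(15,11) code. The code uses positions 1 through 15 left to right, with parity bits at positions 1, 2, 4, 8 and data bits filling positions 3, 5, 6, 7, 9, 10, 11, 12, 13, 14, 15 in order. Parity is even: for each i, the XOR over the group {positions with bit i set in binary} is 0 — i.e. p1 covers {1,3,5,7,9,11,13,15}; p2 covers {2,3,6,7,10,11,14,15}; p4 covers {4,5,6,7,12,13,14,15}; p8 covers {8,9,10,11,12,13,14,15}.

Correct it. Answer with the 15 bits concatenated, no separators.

000001001000001

s1 (pos 1,3,5,7,9,11,13,15): 0⊕0⊕0⊕0⊕1⊕0⊕0⊕1 = 0
s2 (pos 2,3,6,7,10,11,14,15): 0⊕0⊕1⊕0⊕0⊕0⊕0⊕1 = 0
s4 (pos 4,5,6,7,12,13,14,15): 0⊕0⊕1⊕0⊕0⊕0⊕0⊕1 = 0
s8 (pos 8,9,10,11,12,13,14,15): 1⊕1⊕0⊕0⊕0⊕0⊕0⊕1 = 1
Syndrome s8…s1 = 1000 → error at position 8.
Flip position 8: 000001011000001 → 000001001000001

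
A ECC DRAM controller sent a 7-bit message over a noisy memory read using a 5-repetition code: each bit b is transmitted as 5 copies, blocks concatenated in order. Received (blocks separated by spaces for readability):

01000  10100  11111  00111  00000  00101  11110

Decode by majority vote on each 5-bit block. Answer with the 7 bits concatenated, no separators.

0011001

Block 1 (01000): 1 one → 0
Block 2 (10100): 2 ones → 0
Block 3 (11111): 5 ones → 1
Block 4 (00111): 3 ones → 1
Block 5 (00000): 0 ones → 0
Block 6 (00101): 2 ones → 0
Block 7 (11110): 4 ones → 1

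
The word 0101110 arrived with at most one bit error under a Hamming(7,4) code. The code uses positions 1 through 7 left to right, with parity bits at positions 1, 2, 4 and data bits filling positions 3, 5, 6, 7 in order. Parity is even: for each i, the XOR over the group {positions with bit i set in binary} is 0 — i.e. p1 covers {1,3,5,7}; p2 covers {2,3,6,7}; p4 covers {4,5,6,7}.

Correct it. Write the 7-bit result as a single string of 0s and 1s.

s1 (pos 1,3,5,7): 0⊕0⊕1⊕0 = 1
s2 (pos 2,3,6,7): 1⊕0⊕1⊕0 = 0
s4 (pos 4,5,6,7): 1⊕1⊕1⊕0 = 1
Syndrome s4…s1 = 101 → error at position 5.
Flip position 5: 0101110 → 0101010

0101010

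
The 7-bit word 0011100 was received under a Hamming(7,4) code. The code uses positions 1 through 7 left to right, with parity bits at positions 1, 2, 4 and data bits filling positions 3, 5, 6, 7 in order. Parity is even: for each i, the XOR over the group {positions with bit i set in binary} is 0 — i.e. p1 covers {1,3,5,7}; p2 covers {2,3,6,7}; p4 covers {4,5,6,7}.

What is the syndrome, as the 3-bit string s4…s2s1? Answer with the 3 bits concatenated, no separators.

s1 (pos 1,3,5,7): 0⊕1⊕1⊕0 = 0
s2 (pos 2,3,6,7): 0⊕1⊕0⊕0 = 1
s4 (pos 4,5,6,7): 1⊕1⊕0⊕0 = 0
Syndrome s4…s1 = 010 → error at position 2.

010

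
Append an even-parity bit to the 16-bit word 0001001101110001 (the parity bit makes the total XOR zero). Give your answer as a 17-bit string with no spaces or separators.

XOR of the 16 data bits: 0⊕0⊕0⊕1⊕0⊕0⊕1⊕1⊕0⊕1⊕1⊕1⊕0⊕0⊕0⊕1 = 1
Parity bit = 1 (so all 17 bits XOR to 0).

00010011011100011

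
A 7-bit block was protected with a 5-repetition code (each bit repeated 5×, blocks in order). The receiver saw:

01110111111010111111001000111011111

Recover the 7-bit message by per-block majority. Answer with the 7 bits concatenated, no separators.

Block 1 (01110): 3 ones → 1
Block 2 (11111): 5 ones → 1
Block 3 (10101): 3 ones → 1
Block 4 (11111): 5 ones → 1
Block 5 (00100): 1 one → 0
Block 6 (01110): 3 ones → 1
Block 7 (11111): 5 ones → 1

1111011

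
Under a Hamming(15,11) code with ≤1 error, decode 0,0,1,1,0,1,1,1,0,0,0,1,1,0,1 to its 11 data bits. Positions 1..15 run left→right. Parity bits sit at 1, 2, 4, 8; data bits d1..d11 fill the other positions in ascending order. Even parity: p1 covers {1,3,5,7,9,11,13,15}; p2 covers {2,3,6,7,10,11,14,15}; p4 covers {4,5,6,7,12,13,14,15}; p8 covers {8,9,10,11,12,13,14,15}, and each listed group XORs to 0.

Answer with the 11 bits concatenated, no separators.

s1 (pos 1,3,5,7,9,11,13,15): 0⊕1⊕0⊕1⊕0⊕0⊕1⊕1 = 0
s2 (pos 2,3,6,7,10,11,14,15): 0⊕1⊕1⊕1⊕0⊕0⊕0⊕1 = 0
s4 (pos 4,5,6,7,12,13,14,15): 1⊕0⊕1⊕1⊕1⊕1⊕0⊕1 = 0
s8 (pos 8,9,10,11,12,13,14,15): 1⊕0⊕0⊕0⊕1⊕1⊕0⊕1 = 0
Syndrome s8…s1 = 0000 → no error.
Read data bits from positions 3,5,6,7,9,10,11,12,13,14,15: 10110001101

10110001101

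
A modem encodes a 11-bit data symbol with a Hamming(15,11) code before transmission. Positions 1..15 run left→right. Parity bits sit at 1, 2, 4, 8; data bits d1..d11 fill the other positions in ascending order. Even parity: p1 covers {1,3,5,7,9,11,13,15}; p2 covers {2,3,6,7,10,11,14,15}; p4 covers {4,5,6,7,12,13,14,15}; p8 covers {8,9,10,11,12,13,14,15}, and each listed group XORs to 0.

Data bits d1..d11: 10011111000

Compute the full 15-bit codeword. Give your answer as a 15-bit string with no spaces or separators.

001000101111000

Place data at non-parity positions: p1 p2 1 p4 0 0 1 p8 1 1 1 1 0 0 0
p1 (pos 1,3,5,7,9,11,13,15): XOR of data positions = 1⊕0⊕1⊕1⊕1⊕0⊕0 = 0
p2 (pos 2,3,6,7,10,11,14,15): XOR of data positions = 1⊕0⊕1⊕1⊕1⊕0⊕0 = 0
p4 (pos 4,5,6,7,12,13,14,15): XOR of data positions = 0⊕0⊕1⊕1⊕0⊕0⊕0 = 0
p8 (pos 8,9,10,11,12,13,14,15): XOR of data positions = 1⊕1⊕1⊕1⊕0⊕0⊕0 = 0
Codeword: 001000101111000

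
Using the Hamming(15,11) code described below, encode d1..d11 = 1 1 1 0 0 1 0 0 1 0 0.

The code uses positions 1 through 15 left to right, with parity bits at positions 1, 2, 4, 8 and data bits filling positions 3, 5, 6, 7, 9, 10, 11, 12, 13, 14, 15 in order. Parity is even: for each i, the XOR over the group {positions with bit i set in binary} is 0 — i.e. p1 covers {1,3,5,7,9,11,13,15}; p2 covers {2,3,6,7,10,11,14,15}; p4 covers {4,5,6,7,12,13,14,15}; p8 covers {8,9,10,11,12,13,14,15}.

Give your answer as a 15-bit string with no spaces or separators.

Place data at non-parity positions: p1 p2 1 p4 1 1 0 p8 0 1 0 0 1 0 0
p1 (pos 1,3,5,7,9,11,13,15): XOR of data positions = 1⊕1⊕0⊕0⊕0⊕1⊕0 = 1
p2 (pos 2,3,6,7,10,11,14,15): XOR of data positions = 1⊕1⊕0⊕1⊕0⊕0⊕0 = 1
p4 (pos 4,5,6,7,12,13,14,15): XOR of data positions = 1⊕1⊕0⊕0⊕1⊕0⊕0 = 1
p8 (pos 8,9,10,11,12,13,14,15): XOR of data positions = 0⊕1⊕0⊕0⊕1⊕0⊕0 = 0
Codeword: 111111000100100

111111000100100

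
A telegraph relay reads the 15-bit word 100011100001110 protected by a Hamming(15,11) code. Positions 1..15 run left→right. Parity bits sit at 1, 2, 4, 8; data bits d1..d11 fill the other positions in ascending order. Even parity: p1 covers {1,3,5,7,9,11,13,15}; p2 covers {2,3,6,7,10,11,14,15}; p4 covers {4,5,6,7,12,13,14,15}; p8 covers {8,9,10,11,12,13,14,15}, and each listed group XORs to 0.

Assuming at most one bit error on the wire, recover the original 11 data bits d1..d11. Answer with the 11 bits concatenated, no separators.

01110101110

s1 (pos 1,3,5,7,9,11,13,15): 1⊕0⊕1⊕1⊕0⊕0⊕1⊕0 = 0
s2 (pos 2,3,6,7,10,11,14,15): 0⊕0⊕1⊕1⊕0⊕0⊕1⊕0 = 1
s4 (pos 4,5,6,7,12,13,14,15): 0⊕1⊕1⊕1⊕1⊕1⊕1⊕0 = 0
s8 (pos 8,9,10,11,12,13,14,15): 0⊕0⊕0⊕0⊕1⊕1⊕1⊕0 = 1
Syndrome s8…s1 = 1010 → error at position 10.
Flip position 10: 100011100001110 → 100011100101110
Read data bits from positions 3,5,6,7,9,10,11,12,13,14,15: 01110101110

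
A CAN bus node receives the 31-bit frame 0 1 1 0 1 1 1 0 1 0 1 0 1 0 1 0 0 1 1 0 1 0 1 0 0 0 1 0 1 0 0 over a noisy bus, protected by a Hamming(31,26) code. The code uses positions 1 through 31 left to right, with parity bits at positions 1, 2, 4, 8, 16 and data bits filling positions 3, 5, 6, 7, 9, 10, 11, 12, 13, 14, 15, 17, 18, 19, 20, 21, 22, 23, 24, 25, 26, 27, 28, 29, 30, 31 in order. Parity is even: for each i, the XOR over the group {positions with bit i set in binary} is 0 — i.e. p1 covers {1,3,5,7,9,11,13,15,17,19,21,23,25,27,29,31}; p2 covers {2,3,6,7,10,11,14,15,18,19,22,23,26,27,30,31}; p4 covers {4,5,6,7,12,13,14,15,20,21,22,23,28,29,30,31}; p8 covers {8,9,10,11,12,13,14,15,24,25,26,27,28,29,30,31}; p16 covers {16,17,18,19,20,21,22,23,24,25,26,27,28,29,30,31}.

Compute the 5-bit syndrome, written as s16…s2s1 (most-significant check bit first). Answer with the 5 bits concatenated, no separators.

00000

s1 (pos 1,3,5,7,9,11,13,15,17,19,21,23,25,27,29,31): 0⊕1⊕1⊕1⊕1⊕1⊕1⊕1⊕0⊕1⊕1⊕1⊕0⊕1⊕1⊕0 = 0
s2 (pos 2,3,6,7,10,11,14,15,18,19,22,23,26,27,30,31): 1⊕1⊕1⊕1⊕0⊕1⊕0⊕1⊕1⊕1⊕0⊕1⊕0⊕1⊕0⊕0 = 0
s4 (pos 4,5,6,7,12,13,14,15,20,21,22,23,28,29,30,31): 0⊕1⊕1⊕1⊕0⊕1⊕0⊕1⊕0⊕1⊕0⊕1⊕0⊕1⊕0⊕0 = 0
s8 (pos 8,9,10,11,12,13,14,15,24,25,26,27,28,29,30,31): 0⊕1⊕0⊕1⊕0⊕1⊕0⊕1⊕0⊕0⊕0⊕1⊕0⊕1⊕0⊕0 = 0
s16 (pos 16,17,18,19,20,21,22,23,24,25,26,27,28,29,30,31): 0⊕0⊕1⊕1⊕0⊕1⊕0⊕1⊕0⊕0⊕0⊕1⊕0⊕1⊕0⊕0 = 0
Syndrome s16…s1 = 00000 → no error.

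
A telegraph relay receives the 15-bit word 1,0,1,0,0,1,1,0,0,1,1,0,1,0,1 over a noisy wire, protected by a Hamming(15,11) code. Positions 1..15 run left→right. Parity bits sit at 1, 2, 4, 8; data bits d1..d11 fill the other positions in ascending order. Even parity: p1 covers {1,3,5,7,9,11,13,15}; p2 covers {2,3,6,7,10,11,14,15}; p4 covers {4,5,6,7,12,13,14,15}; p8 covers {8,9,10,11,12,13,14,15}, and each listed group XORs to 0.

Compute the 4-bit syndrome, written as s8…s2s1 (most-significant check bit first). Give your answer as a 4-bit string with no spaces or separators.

0000

s1 (pos 1,3,5,7,9,11,13,15): 1⊕1⊕0⊕1⊕0⊕1⊕1⊕1 = 0
s2 (pos 2,3,6,7,10,11,14,15): 0⊕1⊕1⊕1⊕1⊕1⊕0⊕1 = 0
s4 (pos 4,5,6,7,12,13,14,15): 0⊕0⊕1⊕1⊕0⊕1⊕0⊕1 = 0
s8 (pos 8,9,10,11,12,13,14,15): 0⊕0⊕1⊕1⊕0⊕1⊕0⊕1 = 0
Syndrome s8…s1 = 0000 → no error.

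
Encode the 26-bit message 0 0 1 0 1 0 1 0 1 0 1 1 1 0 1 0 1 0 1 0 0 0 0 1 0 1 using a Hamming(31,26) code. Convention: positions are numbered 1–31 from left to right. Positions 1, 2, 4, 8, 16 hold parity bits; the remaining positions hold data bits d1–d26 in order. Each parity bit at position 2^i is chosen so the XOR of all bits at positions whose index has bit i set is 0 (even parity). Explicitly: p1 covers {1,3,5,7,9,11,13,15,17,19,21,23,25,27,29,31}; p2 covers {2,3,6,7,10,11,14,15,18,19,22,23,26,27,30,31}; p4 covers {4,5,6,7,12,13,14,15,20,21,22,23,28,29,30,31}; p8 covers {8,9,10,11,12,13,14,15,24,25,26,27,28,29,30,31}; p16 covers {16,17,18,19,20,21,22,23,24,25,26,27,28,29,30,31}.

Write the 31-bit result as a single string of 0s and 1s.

Place data at non-parity positions: p1 p2 0 p4 0 1 0 p8 1 0 1 0 1 0 1 p16 1 1 0 1 0 1 0 1 0 0 0 0 1 0 1
p1 (pos 1,3,5,7,9,11,13,15,17,19,21,23,25,27,29,31): XOR of data positions = 0⊕0⊕0⊕1⊕1⊕1⊕1⊕1⊕0⊕0⊕0⊕0⊕0⊕1⊕1 = 1
p2 (pos 2,3,6,7,10,11,14,15,18,19,22,23,26,27,30,31): XOR of data positions = 0⊕1⊕0⊕0⊕1⊕0⊕1⊕1⊕0⊕1⊕0⊕0⊕0⊕0⊕1 = 0
p4 (pos 4,5,6,7,12,13,14,15,20,21,22,23,28,29,30,31): XOR of data positions = 0⊕1⊕0⊕0⊕1⊕0⊕1⊕1⊕0⊕1⊕0⊕0⊕1⊕0⊕1 = 1
p8 (pos 8,9,10,11,12,13,14,15,24,25,26,27,28,29,30,31): XOR of data positions = 1⊕0⊕1⊕0⊕1⊕0⊕1⊕1⊕0⊕0⊕0⊕0⊕1⊕0⊕1 = 1
p16 (pos 16,17,18,19,20,21,22,23,24,25,26,27,28,29,30,31): XOR of data positions = 1⊕1⊕0⊕1⊕0⊕1⊕0⊕1⊕0⊕0⊕0⊕0⊕1⊕0⊕1 = 1
Codeword: 1001010110101011110101010000101

1001010110101011110101010000101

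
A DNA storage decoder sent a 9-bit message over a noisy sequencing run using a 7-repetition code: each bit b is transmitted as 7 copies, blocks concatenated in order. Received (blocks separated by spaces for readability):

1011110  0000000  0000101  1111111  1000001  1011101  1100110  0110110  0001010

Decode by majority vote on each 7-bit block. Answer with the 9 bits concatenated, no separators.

Block 1 (1011110): 5 ones → 1
Block 2 (0000000): 0 ones → 0
Block 3 (0000101): 2 ones → 0
Block 4 (1111111): 7 ones → 1
Block 5 (1000001): 2 ones → 0
Block 6 (1011101): 5 ones → 1
Block 7 (1100110): 4 ones → 1
Block 8 (0110110): 4 ones → 1
Block 9 (0001010): 2 ones → 0

100101110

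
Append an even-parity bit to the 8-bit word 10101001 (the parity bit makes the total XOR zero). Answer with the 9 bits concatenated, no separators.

XOR of the 8 data bits: 1⊕0⊕1⊕0⊕1⊕0⊕0⊕1 = 0
Parity bit = 0 (so all 9 bits XOR to 0).

101010010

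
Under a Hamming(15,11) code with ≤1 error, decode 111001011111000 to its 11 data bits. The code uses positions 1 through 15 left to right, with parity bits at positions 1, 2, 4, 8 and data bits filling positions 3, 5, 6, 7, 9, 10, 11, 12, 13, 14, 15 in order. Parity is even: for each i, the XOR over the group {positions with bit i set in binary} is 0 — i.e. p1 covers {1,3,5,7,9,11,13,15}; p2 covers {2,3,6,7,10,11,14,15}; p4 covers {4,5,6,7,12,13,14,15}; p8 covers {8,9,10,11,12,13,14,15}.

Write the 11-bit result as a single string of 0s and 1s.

s1 (pos 1,3,5,7,9,11,13,15): 1⊕1⊕0⊕0⊕1⊕1⊕0⊕0 = 0
s2 (pos 2,3,6,7,10,11,14,15): 1⊕1⊕1⊕0⊕1⊕1⊕0⊕0 = 1
s4 (pos 4,5,6,7,12,13,14,15): 0⊕0⊕1⊕0⊕1⊕0⊕0⊕0 = 0
s8 (pos 8,9,10,11,12,13,14,15): 1⊕1⊕1⊕1⊕1⊕0⊕0⊕0 = 1
Syndrome s8…s1 = 1010 → error at position 10.
Flip position 10: 111001011111000 → 111001011011000
Read data bits from positions 3,5,6,7,9,10,11,12,13,14,15: 10101011000

10101011000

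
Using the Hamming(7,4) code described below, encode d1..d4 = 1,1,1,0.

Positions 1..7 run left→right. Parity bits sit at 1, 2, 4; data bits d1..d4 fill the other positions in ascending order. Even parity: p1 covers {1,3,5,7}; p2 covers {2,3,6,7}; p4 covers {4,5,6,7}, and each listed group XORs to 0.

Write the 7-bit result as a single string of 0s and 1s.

0010110

Place data at non-parity positions: p1 p2 1 p4 1 1 0
p1 (pos 1,3,5,7): XOR of data positions = 1⊕1⊕0 = 0
p2 (pos 2,3,6,7): XOR of data positions = 1⊕1⊕0 = 0
p4 (pos 4,5,6,7): XOR of data positions = 1⊕1⊕0 = 0
Codeword: 0010110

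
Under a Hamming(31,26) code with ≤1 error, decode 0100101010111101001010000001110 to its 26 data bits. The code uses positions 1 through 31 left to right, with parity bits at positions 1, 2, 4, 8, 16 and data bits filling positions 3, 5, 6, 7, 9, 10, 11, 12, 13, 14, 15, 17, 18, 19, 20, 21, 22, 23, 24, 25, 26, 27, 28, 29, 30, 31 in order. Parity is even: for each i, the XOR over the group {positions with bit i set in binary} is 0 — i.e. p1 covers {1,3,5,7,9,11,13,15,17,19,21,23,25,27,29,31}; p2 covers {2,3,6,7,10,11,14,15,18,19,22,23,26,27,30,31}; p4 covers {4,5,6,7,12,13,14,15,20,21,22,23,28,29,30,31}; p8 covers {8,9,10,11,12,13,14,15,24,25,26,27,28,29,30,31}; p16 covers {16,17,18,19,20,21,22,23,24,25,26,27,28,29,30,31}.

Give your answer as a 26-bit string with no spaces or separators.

01011011110001010000001110

s1 (pos 1,3,5,7,9,11,13,15,17,19,21,23,25,27,29,31): 0⊕0⊕1⊕1⊕1⊕1⊕1⊕0⊕0⊕1⊕1⊕0⊕0⊕0⊕1⊕0 = 0
s2 (pos 2,3,6,7,10,11,14,15,18,19,22,23,26,27,30,31): 1⊕0⊕0⊕1⊕0⊕1⊕1⊕0⊕0⊕1⊕0⊕0⊕0⊕0⊕1⊕0 = 0
s4 (pos 4,5,6,7,12,13,14,15,20,21,22,23,28,29,30,31): 0⊕1⊕0⊕1⊕1⊕1⊕1⊕0⊕0⊕1⊕0⊕0⊕1⊕1⊕1⊕0 = 1
s8 (pos 8,9,10,11,12,13,14,15,24,25,26,27,28,29,30,31): 0⊕1⊕0⊕1⊕1⊕1⊕1⊕0⊕0⊕0⊕0⊕0⊕1⊕1⊕1⊕0 = 0
s16 (pos 16,17,18,19,20,21,22,23,24,25,26,27,28,29,30,31): 1⊕0⊕0⊕1⊕0⊕1⊕0⊕0⊕0⊕0⊕0⊕0⊕1⊕1⊕1⊕0 = 0
Syndrome s16…s1 = 00100 → error at position 4.
Flip position 4: 0100101010111101001010000001110 → 0101101010111101001010000001110
Read data bits from positions 3,5,6,7,9,10,11,12,13,14,15,17,18,19,20,21,22,23,24,25,26,27,28,29,30,31: 01011011110001010000001110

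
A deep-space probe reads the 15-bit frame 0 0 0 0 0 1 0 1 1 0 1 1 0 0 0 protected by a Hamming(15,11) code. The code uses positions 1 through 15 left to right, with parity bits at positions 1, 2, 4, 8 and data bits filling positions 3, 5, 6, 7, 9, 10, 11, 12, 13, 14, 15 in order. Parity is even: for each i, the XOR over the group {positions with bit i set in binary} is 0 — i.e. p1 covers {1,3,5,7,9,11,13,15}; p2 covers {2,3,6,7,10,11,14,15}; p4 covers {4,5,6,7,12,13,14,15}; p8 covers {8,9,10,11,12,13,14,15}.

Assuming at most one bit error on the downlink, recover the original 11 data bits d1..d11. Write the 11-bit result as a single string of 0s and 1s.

00101011000

s1 (pos 1,3,5,7,9,11,13,15): 0⊕0⊕0⊕0⊕1⊕1⊕0⊕0 = 0
s2 (pos 2,3,6,7,10,11,14,15): 0⊕0⊕1⊕0⊕0⊕1⊕0⊕0 = 0
s4 (pos 4,5,6,7,12,13,14,15): 0⊕0⊕1⊕0⊕1⊕0⊕0⊕0 = 0
s8 (pos 8,9,10,11,12,13,14,15): 1⊕1⊕0⊕1⊕1⊕0⊕0⊕0 = 0
Syndrome s8…s1 = 0000 → no error.
Read data bits from positions 3,5,6,7,9,10,11,12,13,14,15: 00101011000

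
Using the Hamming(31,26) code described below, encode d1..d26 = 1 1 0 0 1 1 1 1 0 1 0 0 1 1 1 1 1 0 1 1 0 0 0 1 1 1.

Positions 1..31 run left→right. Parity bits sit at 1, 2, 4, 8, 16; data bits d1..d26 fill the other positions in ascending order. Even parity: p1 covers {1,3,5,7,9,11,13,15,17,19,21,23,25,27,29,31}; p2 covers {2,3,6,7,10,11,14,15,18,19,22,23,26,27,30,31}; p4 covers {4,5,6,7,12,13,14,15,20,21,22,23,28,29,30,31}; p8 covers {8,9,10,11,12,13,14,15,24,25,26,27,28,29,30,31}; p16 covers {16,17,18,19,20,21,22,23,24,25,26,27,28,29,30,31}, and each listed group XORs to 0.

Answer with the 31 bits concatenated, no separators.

1111100011110100011111011000111

Place data at non-parity positions: p1 p2 1 p4 1 0 0 p8 1 1 1 1 0 1 0 p16 0 1 1 1 1 1 0 1 1 0 0 0 1 1 1
p1 (pos 1,3,5,7,9,11,13,15,17,19,21,23,25,27,29,31): XOR of data positions = 1⊕1⊕0⊕1⊕1⊕0⊕0⊕0⊕1⊕1⊕0⊕1⊕0⊕1⊕1 = 1
p2 (pos 2,3,6,7,10,11,14,15,18,19,22,23,26,27,30,31): XOR of data positions = 1⊕0⊕0⊕1⊕1⊕1⊕0⊕1⊕1⊕1⊕0⊕0⊕0⊕1⊕1 = 1
p4 (pos 4,5,6,7,12,13,14,15,20,21,22,23,28,29,30,31): XOR of data positions = 1⊕0⊕0⊕1⊕0⊕1⊕0⊕1⊕1⊕1⊕0⊕0⊕1⊕1⊕1 = 1
p8 (pos 8,9,10,11,12,13,14,15,24,25,26,27,28,29,30,31): XOR of data positions = 1⊕1⊕1⊕1⊕0⊕1⊕0⊕1⊕1⊕0⊕0⊕0⊕1⊕1⊕1 = 0
p16 (pos 16,17,18,19,20,21,22,23,24,25,26,27,28,29,30,31): XOR of data positions = 0⊕1⊕1⊕1⊕1⊕1⊕0⊕1⊕1⊕0⊕0⊕0⊕1⊕1⊕1 = 0
Codeword: 1111100011110100011111011000111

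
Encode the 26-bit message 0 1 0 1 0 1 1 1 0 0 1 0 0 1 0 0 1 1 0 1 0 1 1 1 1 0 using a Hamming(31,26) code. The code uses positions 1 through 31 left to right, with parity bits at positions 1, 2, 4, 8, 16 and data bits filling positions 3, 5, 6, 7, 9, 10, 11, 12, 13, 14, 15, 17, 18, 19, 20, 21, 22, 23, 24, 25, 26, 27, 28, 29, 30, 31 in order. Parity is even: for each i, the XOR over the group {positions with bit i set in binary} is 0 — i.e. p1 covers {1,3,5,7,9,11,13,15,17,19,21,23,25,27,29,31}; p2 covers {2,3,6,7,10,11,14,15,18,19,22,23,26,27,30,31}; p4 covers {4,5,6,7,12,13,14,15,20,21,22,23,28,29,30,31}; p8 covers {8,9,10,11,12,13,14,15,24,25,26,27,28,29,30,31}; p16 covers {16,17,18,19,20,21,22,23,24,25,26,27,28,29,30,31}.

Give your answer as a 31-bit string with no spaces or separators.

Place data at non-parity positions: p1 p2 0 p4 1 0 1 p8 0 1 1 1 0 0 1 p16 0 0 1 0 0 1 1 0 1 0 1 1 1 1 0
p1 (pos 1,3,5,7,9,11,13,15,17,19,21,23,25,27,29,31): XOR of data positions = 0⊕1⊕1⊕0⊕1⊕0⊕1⊕0⊕1⊕0⊕1⊕1⊕1⊕1⊕0 = 1
p2 (pos 2,3,6,7,10,11,14,15,18,19,22,23,26,27,30,31): XOR of data positions = 0⊕0⊕1⊕1⊕1⊕0⊕1⊕0⊕1⊕1⊕1⊕0⊕1⊕1⊕0 = 1
p4 (pos 4,5,6,7,12,13,14,15,20,21,22,23,28,29,30,31): XOR of data positions = 1⊕0⊕1⊕1⊕0⊕0⊕1⊕0⊕0⊕1⊕1⊕1⊕1⊕1⊕0 = 1
p8 (pos 8,9,10,11,12,13,14,15,24,25,26,27,28,29,30,31): XOR of data positions = 0⊕1⊕1⊕1⊕0⊕0⊕1⊕0⊕1⊕0⊕1⊕1⊕1⊕1⊕0 = 1
p16 (pos 16,17,18,19,20,21,22,23,24,25,26,27,28,29,30,31): XOR of data positions = 0⊕0⊕1⊕0⊕0⊕1⊕1⊕0⊕1⊕0⊕1⊕1⊕1⊕1⊕0 = 0
Codeword: 1101101101110010001001101011110

1101101101110010001001101011110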